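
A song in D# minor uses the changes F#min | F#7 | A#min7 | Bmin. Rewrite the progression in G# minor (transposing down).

Bmin B7 D#min7 Emin

D# minor down to G# minor is a perfect fifth; each chord root moves by that interval while the quality stays the same.
F#min: root F# down a perfect fifth → B, giving Bmin.
F#7: root F# down a perfect fifth → B, giving B7.
A#min7: root A# down a perfect fifth → D#, giving D#min7.
Bmin: root B down a perfect fifth → E, giving Emin.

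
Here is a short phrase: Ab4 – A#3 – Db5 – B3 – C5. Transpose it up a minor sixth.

Fb5 F#4 Bbb5 G4 Ab5

Ab4 -> Fb5
A#3 -> F#4
Db5 -> Bbb5
B3 -> G4
C5 -> Ab5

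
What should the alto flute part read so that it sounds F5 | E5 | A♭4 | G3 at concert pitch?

The alto flute sounds a perfect fourth below written, so the written part must be a perfect fourth above concert — transpose each note up.
F5 -> Bb5
E5 -> A5
Ab4 -> Db5
G3 -> C4

Bb5 A5 Db5 C4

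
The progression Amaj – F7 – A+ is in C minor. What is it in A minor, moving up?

F#maj D7 F#+

C minor up to A minor is a major sixth; each chord root moves by that interval while the quality stays the same.
Amaj: root A up a major sixth → F#, giving F#maj.
F7: root F up a major sixth → D, giving D7.
A+: root A up a major sixth → F#, giving F#+.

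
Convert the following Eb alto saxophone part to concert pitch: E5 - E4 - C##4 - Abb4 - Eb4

G4 G3 E#3 Cbb4 Gb3

The Eb alto saxophone sounds a major sixth below written, so transpose each written note down a major sixth.
E5 → G4
E4 → G3
C##4 → E#3
Abb4 → Cbb4
Eb4 → Gb3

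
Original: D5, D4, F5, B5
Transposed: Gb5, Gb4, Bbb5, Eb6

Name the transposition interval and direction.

From D5 to Gb5 is 4 letter names — a fourth of some quality.
D5 to Gb5 is 4 semitones, which makes it a diminished fourth; the second version is higher, so the direction is up.
Checking another pair — B5 → Eb6 — gives the same interval.

up a diminished fourth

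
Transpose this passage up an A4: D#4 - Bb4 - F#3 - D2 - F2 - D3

G##4 E5 B#3 G#2 B2 G#3

D#4: a fourth up reaches G, and 6 semitones makes it G##4.
An augmented fourth up from Bb4 gives E5.
F#3: a fourth up reaches B, and 6 semitones makes it B#3.
D2: a fourth up reaches G, and 6 semitones makes it G#2.
An augmented fourth up from F2 gives B2.
D3: a fourth up reaches G, and 6 semitones makes it G#3.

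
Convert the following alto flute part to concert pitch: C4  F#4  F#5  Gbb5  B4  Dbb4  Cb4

G3 C#4 C#5 Dbb5 F#4 Abb3 Gb3

Written C4 on the alto flute sounds as G3, a perfect fourth lower; apply that shift to every note.
C4 becomes G3
F#4 becomes C#4
F#5 becomes C#5
Gbb5 becomes Dbb5
B4 becomes F#4
Dbb4 becomes Abb3
Cb4 becomes Gb3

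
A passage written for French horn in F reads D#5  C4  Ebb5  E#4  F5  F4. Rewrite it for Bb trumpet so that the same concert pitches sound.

A#4 G3 Bbb4 B#3 C5 C4

First find concert pitch: the French horn in F sounds a perfect fifth below written, so D#5 C4 Ebb5 E#4 F5 F4 sounds G#4 F3 Abb4 A#3 Bb4 Bb3.
Then write for Bb trumpet: it sounds a major second below written, so the part must be a major second above concert.
G#4 → A#4
F3 → G3
Abb4 → Bbb4
A#3 → B#3
Bb4 → C5
Bb3 → C4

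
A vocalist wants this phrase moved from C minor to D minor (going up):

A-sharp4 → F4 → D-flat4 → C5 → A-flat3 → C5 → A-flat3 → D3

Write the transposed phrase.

B#4 G4 Eb4 D5 Bb3 D5 Bb3 E3

C minor to D minor up is a major second, so every note moves up by that interval.
A#4 becomes B#4
F4 becomes G4
Db4 becomes Eb4
C5 becomes D5
Ab3 becomes Bb3
C5 becomes D5
Ab3 becomes Bb3
D3 becomes E3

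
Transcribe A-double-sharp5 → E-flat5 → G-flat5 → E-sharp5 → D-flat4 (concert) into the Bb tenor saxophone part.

B##6 F6 Ab6 F##6 Eb5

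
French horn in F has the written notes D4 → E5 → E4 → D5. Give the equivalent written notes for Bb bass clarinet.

First find concert pitch: the French horn in F sounds a perfect fifth below written, so D4 E5 E4 D5 sounds G3 A4 A3 G4.
Then write for Bb bass clarinet: it sounds a major ninth below written, so the part must be a major ninth above concert.
G3 → A4
A4 → B5
A3 → B4
G4 → A5

A4 B5 B4 A5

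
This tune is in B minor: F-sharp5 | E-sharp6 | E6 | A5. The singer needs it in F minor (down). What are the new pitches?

B minor to F minor down is an augmented fourth, so every note moves down by that interval.
F#5 → C5
E#6 → B5
E6 → Bb5
A5 → Eb5

C5 B5 Bb5 Eb5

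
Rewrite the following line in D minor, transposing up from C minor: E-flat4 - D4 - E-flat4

From C up to D is a major second; apply that to each pitch.
Eb4 becomes F4
D4 becomes E4
Eb4 becomes F4

F4 E4 F4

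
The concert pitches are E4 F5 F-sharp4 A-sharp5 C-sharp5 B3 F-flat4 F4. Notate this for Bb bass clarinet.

Written C4 sounds as Bb2 on the Bb bass clarinet, so concert pitches are written a major ninth up.
E4 to F#5
F5 to G6
F#4 to G#5
A#5 to B#6
C#5 to D#6
B3 to C#5
Fb4 to Gb5
F4 to G5

F#5 G6 G#5 B#6 D#6 C#5 Gb5 G5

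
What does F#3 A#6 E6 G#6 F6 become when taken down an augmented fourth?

C3 E6 Bb5 D6 Cb6

An augmented fourth down from F#3 gives C3.
An augmented fourth down from A#6 gives E6.
An augmented fourth down from E6 gives Bb5.
An augmented fourth down from G#6 gives D6.
F6 down an augmented fourth is Cb6.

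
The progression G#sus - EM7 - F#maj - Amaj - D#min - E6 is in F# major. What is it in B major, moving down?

C#sus AM7 Bmaj Dmaj G#min A6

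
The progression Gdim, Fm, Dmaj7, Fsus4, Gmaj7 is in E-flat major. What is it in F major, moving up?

E-flat major up to F major is a major second; each chord root moves by that interval while the quality stays the same.
Gdim: root G up a major second → A, giving Adim.
Fm: root F up a major second → G, giving Gm.
Dmaj7: root D up a major second → E, giving Emaj7.
Fsus4: root F up a major second → G, giving Gsus4.
Gmaj7: root G up a major second → A, giving Amaj7.

Adim Gm Emaj7 Gsus4 Amaj7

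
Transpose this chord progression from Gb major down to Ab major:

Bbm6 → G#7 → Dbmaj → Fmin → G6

Cm6 A#7 Ebmaj Gmin A6

Gb major down to Ab major is a minor seventh; each chord root moves by that interval while the quality stays the same.
Bbm6: root Bb down a minor seventh → C, giving Cm6.
G#7: root G# down a minor seventh → A#, giving A#7.
Dbmaj: root Db down a minor seventh → Eb, giving Ebmaj.
Fmin: root F down a minor seventh → G, giving Gmin.
G6: root G down a minor seventh → A, giving A6.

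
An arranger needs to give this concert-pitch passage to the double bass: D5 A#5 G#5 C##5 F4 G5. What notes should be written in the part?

The double bass sounds a perfect octave below written, so the written part must be a perfect octave above concert — transpose each note up.
D5 -> D6
A#5 -> A#6
G#5 -> G#6
C##5 -> C##6
F4 -> F5
G5 -> G6

D6 A#6 G#6 C##6 F5 G6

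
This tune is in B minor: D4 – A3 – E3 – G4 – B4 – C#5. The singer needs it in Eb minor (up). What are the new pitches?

Gb4 Db4 Ab3 Cb5 Eb5 F5

From B up to Eb is a diminished fourth; apply that to each pitch.
D4 to Gb4
A3 to Db4
E3 to Ab3
G4 to Cb5
B4 to Eb5
C#5 to F5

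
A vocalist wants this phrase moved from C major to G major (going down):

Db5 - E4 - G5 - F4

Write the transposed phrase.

C major to G major down is a perfect fourth, so every note moves down by that interval.
Db5 -> Ab4
E4 -> B3
G5 -> D5
F4 -> C4

Ab4 B3 D5 C4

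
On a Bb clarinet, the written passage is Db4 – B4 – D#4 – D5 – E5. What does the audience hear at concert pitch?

Cb4 A4 C#4 C5 D5

Written C4 on the Bb clarinet sounds as Bb3, a major second lower; apply that shift to every note.
Db4 becomes Cb4
B4 becomes A4
D#4 becomes C#4
D5 becomes C5
E5 becomes D5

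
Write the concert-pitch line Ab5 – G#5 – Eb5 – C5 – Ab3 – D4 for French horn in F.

Eb6 D#6 Bb5 G5 Eb4 A4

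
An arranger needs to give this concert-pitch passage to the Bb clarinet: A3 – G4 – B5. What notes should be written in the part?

B3 A4 C#6

The Bb clarinet sounds a major second below written, so the written part must be a major second above concert — transpose each note up.
A3 to B3
G4 to A4
B5 to C#6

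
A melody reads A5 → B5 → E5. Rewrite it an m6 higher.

F6 G6 C6

A5 gives F6
B5 gives G6
E5 gives C6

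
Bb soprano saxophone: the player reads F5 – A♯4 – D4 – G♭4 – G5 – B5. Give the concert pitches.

Eb5 G#4 C4 Fb4 F5 A5

Written C4 on the Bb soprano saxophone sounds as Bb3, a major second lower; apply that shift to every note.
F5 -> Eb5
A#4 -> G#4
D4 -> C4
Gb4 -> Fb4
G5 -> F5
B5 -> A5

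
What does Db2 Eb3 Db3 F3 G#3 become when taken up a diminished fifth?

Db2 to Abb2
Eb3 to Bbb3
Db3 to Abb3
F3 to Cb4
G#3 to D4

Abb2 Bbb3 Abb3 Cb4 D4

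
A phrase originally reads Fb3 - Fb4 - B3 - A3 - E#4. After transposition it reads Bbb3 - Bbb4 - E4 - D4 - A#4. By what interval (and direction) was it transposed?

up a perfect fourth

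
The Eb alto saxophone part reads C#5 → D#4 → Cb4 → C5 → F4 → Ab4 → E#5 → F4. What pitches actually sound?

E4 F#3 Ebb3 Eb4 Ab3 Cb4 G#4 Ab3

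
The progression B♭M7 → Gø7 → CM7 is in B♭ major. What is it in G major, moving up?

B♭ major up to G major is a major sixth; each chord root moves by that interval while the quality stays the same.
B♭M7: root B♭ up a major sixth → G, giving GM7.
Gø7: root G up a major sixth → E, giving Eø7.
CM7: root C up a major sixth → A, giving AM7.

GM7 Eø7 AM7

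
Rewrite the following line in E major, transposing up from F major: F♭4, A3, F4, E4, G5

From F up to E is a major seventh; apply that to each pitch.
Fb4 to Eb5
A3 to G#4
F4 to E5
E4 to D#5
G5 to F#6

Eb5 G#4 E5 D#5 F#6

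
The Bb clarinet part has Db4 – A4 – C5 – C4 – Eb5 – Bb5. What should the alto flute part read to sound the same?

Fb4 C5 Eb5 Eb4 Gb5 Db6

First find concert pitch: the Bb clarinet sounds a major second below written, so Db4 A4 C5 C4 Eb5 Bb5 sounds Cb4 G4 Bb4 Bb3 Db5 Ab5.
Then write for alto flute: it sounds a perfect fourth below written, so the part must be a perfect fourth above concert.
Cb4 → Fb4
G4 → C5
Bb4 → Eb5
Bb3 → Eb4
Db5 → Gb5
Ab5 → Db6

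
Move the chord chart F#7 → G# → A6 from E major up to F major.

G7 A Bb6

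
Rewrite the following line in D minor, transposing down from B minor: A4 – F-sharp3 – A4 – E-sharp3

C4 A2 C4 G#2

From B down to D is a major sixth; apply that to each pitch.
A4 -> C4
F#3 -> A2
A4 -> C4
E#3 -> G#2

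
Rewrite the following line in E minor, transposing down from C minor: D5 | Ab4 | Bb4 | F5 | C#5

From C down to E is a minor sixth; apply that to each pitch.
D5 gives F#4
Ab4 gives C4
Bb4 gives D4
F5 gives A4
C#5 gives E#4

F#4 C4 D4 A4 E#4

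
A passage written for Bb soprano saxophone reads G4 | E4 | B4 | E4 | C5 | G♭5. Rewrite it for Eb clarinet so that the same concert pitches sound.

D4 B3 F#4 B3 G4 Db5

First find concert pitch: the Bb soprano saxophone sounds a major second below written, so G4 E4 B4 E4 C5 G♭5 sounds F4 D4 A4 D4 Bb4 Fb5.
Then write for Eb clarinet: it sounds a minor third above written, so the part must be a minor third below concert.
F4 → D4
D4 → B3
A4 → F#4
D4 → B3
Bb4 → G4
Fb5 → Db5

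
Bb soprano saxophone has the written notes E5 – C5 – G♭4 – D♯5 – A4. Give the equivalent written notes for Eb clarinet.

B4 G4 Db4 A#4 E4

First find concert pitch: the Bb soprano saxophone sounds a major second below written, so E5 C5 G♭4 D♯5 A4 sounds D5 Bb4 Fb4 C#5 G4.
Then write for Eb clarinet: it sounds a minor third above written, so the part must be a minor third below concert.
D5 → B4
Bb4 → G4
Fb4 → Db4
C#5 → A#4
G4 → E4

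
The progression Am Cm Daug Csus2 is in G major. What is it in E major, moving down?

F#m Am Baug Asus2

G major down to E major is a minor third; each chord root moves by that interval while the quality stays the same.
Am: root A down a minor third → F#, giving F#m.
Cm: root C down a minor third → A, giving Am.
Daug: root D down a minor third → B, giving Baug.
Csus2: root C down a minor third → A, giving Asus2.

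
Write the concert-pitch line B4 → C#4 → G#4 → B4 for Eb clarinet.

G#4 A#3 E#4 G#4

Written C4 sounds as Eb4 on the Eb clarinet, so concert pitches are written a minor third down.
B4 to G#4
C#4 to A#3
G#4 to E#4
B4 to G#4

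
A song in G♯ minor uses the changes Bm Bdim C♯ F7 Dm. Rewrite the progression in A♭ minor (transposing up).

Cbm Cbdim Db Gbb7 Ebbm

G♯ minor up to A♭ minor is a diminished second; each chord root moves by that interval while the quality stays the same.
Bm: root B up a diminished second → Cb, giving Cbm.
Bdim: root B up a diminished second → Cb, giving Cbdim.
C♯: root C♯ up a diminished second → Db, giving Db.
F7: root F up a diminished second → Gbb, giving Gbb7.
Dm: root D up a diminished second → Ebb, giving Ebbm.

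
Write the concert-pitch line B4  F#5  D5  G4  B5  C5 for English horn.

F#5 C#6 A5 D5 F#6 G5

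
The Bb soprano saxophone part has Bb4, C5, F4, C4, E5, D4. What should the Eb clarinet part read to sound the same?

First find concert pitch: the Bb soprano saxophone sounds a major second below written, so Bb4 C5 F4 C4 E5 D4 sounds Ab4 Bb4 Eb4 Bb3 D5 C4.
Then write for Eb clarinet: it sounds a minor third above written, so the part must be a minor third below concert.
Ab4 → F4
Bb4 → G4
Eb4 → C4
Bb3 → G3
D5 → B4
C4 → A3

F4 G4 C4 G3 B4 A3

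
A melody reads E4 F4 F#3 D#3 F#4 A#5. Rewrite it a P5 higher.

B4 C5 C#4 A#3 C#5 E#6

E4 up a perfect fifth is B4.
A perfect fifth up from F4 gives C5.
A perfect fifth up from F#3 gives C#4.
D#3: a fifth up reaches A, and 7 semitones makes it A#3.
F#4: a fifth up reaches C, and 7 semitones makes it C#5.
A#5 up a perfect fifth is E#6.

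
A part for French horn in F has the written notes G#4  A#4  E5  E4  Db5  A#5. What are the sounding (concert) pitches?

The French horn in F sounds a perfect fifth below written, so transpose each written note down a perfect fifth.
G#4 becomes C#4
A#4 becomes D#4
E5 becomes A4
E4 becomes A3
Db5 becomes Gb4
A#5 becomes D#5

C#4 D#4 A4 A3 Gb4 D#5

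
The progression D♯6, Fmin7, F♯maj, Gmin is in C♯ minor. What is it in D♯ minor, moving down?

E#6 Gmin7 G#maj Amin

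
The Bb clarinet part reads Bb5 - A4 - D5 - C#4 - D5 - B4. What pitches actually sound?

Ab5 G4 C5 B3 C5 A4

The Bb clarinet sounds a major second below written, so transpose each written note down a major second.
Bb5 → Ab5
A4 → G4
D5 → C5
C#4 → B3
D5 → C5
B4 → A4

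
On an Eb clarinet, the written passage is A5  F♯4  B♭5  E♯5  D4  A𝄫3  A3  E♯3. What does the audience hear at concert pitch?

C6 A4 Db6 G#5 F4 Cbb4 C4 G#3

The Eb clarinet sounds a minor third above written, so transpose each written note up a minor third.
A5 → C6
F#4 → A4
Bb5 → Db6
E#5 → G#5
D4 → F4
Abb3 → Cbb4
A3 → C4
E#3 → G#3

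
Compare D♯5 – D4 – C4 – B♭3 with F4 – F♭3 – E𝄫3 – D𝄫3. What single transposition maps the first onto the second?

Take the first pair: D#5 → F4. D to F spans 6 letter names, so the interval is some kind of sixth.
F4 to D#5 is 10 semitones, which makes it an augmented sixth; the second version is lower, so the direction is down.
Checking another pair — Bb3 → Dbb3 — gives the same interval.

down an augmented sixth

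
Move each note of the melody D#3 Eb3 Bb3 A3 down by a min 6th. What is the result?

D#3 becomes F##2
Eb3 becomes G2
Bb3 becomes D3
A3 becomes C#3

F##2 G2 D3 C#3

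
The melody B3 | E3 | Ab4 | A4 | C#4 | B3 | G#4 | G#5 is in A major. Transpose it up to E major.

F#4 B3 Eb5 E5 G#4 F#4 D#5 D#6

A major to E major up is a perfect fifth, so every note moves up by that interval.
B3 becomes F#4
E3 becomes B3
Ab4 becomes Eb5
A4 becomes E5
C#4 becomes G#4
B3 becomes F#4
G#4 becomes D#5
G#5 becomes D#6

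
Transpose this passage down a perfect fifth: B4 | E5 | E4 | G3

B4 -> E4
E5 -> A4
E4 -> A3
G3 -> C3

E4 A4 A3 C3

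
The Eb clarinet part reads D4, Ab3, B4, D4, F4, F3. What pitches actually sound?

F4 Cb4 D5 F4 Ab4 Ab3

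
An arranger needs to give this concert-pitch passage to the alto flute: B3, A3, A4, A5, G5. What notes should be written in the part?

The alto flute sounds a perfect fourth below written, so the written part must be a perfect fourth above concert — transpose each note up.
B3 -> E4
A3 -> D4
A4 -> D5
A5 -> D6
G5 -> C6

E4 D4 D5 D6 C6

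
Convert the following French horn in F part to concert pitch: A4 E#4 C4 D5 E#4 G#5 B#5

D4 A#3 F3 G4 A#3 C#5 E#5

The French horn in F sounds a perfect fifth below written, so transpose each written note down a perfect fifth.
A4 -> D4
E#4 -> A#3
C4 -> F3
D5 -> G4
E#4 -> A#3
G#5 -> C#5
B#5 -> E#5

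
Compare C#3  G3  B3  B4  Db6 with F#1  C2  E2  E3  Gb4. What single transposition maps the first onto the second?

Take the first pair: C#3 → F#1. C to F spans 12 letter names, so the interval is some kind of twelfth.
F#1 to C#3 is 19 semitones, which makes it a perfect twelfth; the second version is lower, so the direction is down.
Checking another pair — Db6 → Gb4 — gives the same interval.

down a perfect twelfth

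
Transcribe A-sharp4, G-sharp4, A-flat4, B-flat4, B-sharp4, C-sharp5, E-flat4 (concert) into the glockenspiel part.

A#2 G#2 Ab2 Bb2 B#2 C#3 Eb2

Written C4 sounds as C6 on the glockenspiel, so concert pitches are written a perfect fifteenth down.
A#4 → A#2
G#4 → G#2
Ab4 → Ab2
Bb4 → Bb2
B#4 → B#2
C#5 → C#3
Eb4 → Eb2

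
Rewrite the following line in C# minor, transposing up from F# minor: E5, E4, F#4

B5 B4 C#5

From F# up to C# is a perfect fifth; apply that to each pitch.
E5 becomes B5
E4 becomes B4
F#4 becomes C#5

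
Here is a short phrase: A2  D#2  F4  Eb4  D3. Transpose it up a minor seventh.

A2 becomes G3
D#2 becomes C#3
F4 becomes Eb5
Eb4 becomes Db5
D3 becomes C4

G3 C#3 Eb5 Db5 C4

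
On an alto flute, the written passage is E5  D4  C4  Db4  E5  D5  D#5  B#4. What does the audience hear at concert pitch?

B4 A3 G3 Ab3 B4 A4 A#4 F##4

The alto flute sounds a perfect fourth below written, so transpose each written note down a perfect fourth.
E5 to B4
D4 to A3
C4 to G3
Db4 to Ab3
E5 to B4
D5 to A4
D#5 to A#4
B#4 to F##4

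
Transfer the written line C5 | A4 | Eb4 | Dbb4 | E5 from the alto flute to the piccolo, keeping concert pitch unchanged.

G3 E3 Bb2 Abb2 B3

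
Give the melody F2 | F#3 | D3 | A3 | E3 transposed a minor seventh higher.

F2 -> Eb3
F#3 -> E4
D3 -> C4
A3 -> G4
E3 -> D4

Eb3 E4 C4 G4 D4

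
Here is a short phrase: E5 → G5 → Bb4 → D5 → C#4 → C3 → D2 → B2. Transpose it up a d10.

Gb6 Bbb6 Dbb6 Fb6 Eb5 Ebb4 Fb3 Db4

E5 up a diminished tenth is Gb6.
A diminished tenth up from G5 gives Bbb6.
Bb4 up a diminished tenth is Dbb6.
D5: a tenth up reaches F, and 14 semitones makes it Fb6.
A diminished tenth up from C#4 gives Eb5.
C3: a tenth up reaches E, and 14 semitones makes it Ebb4.
D2 up a diminished tenth is Fb3.
A diminished tenth up from B2 gives Db4.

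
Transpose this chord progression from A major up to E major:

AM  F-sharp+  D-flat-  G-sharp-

EM C#+ Ab- D#-

A major up to E major is a perfect fifth; each chord root moves by that interval while the quality stays the same.
AM: root A up a perfect fifth → E, giving EM.
F-sharp+: root F-sharp up a perfect fifth → C#, giving C#+.
D-flat-: root D-flat up a perfect fifth → Ab, giving Ab-.
G-sharp-: root G-sharp up a perfect fifth → D#, giving D#-.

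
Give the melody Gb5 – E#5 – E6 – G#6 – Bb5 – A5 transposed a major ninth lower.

Fb4 D#4 D5 F#5 Ab4 G4

Gb5: a ninth down reaches F, and 14 semitones makes it Fb4.
E#5 down a major ninth is D#4.
A major ninth down from E6 gives D5.
G#6 down a major ninth is F#5.
A major ninth down from Bb5 gives Ab4.
A5 down a major ninth is G4.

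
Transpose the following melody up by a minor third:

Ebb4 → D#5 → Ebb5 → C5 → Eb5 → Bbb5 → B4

Ebb4: a third up reaches G, and 3 semitones makes it Gbb4.
D#5 up a minor third is F#5.
Ebb5 up a minor third is Gbb5.
C5: a third up reaches E, and 3 semitones makes it Eb5.
A minor third up from Eb5 gives Gb5.
Bbb5: a third up reaches D, and 3 semitones makes it Dbb6.
A minor third up from B4 gives D5.

Gbb4 F#5 Gbb5 Eb5 Gb5 Dbb6 D5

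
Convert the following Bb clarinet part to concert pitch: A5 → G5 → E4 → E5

G5 F5 D4 D5

Written C4 on the Bb clarinet sounds as Bb3, a major second lower; apply that shift to every note.
A5 -> G5
G5 -> F5
E4 -> D4
E5 -> D5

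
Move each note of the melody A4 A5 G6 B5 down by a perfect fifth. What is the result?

D4 D5 C6 E5

A4 down a perfect fifth is D4.
A5: a fifth down reaches D, and 7 semitones makes it D5.
G6 down a perfect fifth is C6.
B5: a fifth down reaches E, and 7 semitones makes it E5.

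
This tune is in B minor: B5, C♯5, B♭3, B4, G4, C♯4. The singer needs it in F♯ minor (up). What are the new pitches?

F#6 G#5 F4 F#5 D5 G#4

From B up to F♯ is a perfect fifth; apply that to each pitch.
B5 becomes F#6
C#5 becomes G#5
Bb3 becomes F4
B4 becomes F#5
G4 becomes D5
C#4 becomes G#4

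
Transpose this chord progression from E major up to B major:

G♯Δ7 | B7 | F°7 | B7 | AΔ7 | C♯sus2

E major up to B major is a perfect fifth; each chord root moves by that interval while the quality stays the same.
G♯Δ7: root G♯ up a perfect fifth → D#, giving D#Δ7.
B7: root B up a perfect fifth → F#, giving F#7.
F°7: root F up a perfect fifth → C, giving C°7.
B7: root B up a perfect fifth → F#, giving F#7.
AΔ7: root A up a perfect fifth → E, giving EΔ7.
C♯sus2: root C♯ up a perfect fifth → G#, giving G#sus2.

D#Δ7 F#7 C°7 F#7 EΔ7 G#sus2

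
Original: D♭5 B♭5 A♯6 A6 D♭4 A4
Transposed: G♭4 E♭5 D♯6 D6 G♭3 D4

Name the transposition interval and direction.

Take the first pair: Db5 → Gb4. D to G spans 5 letter names, so the interval is some kind of fifth.
Gb4 to Db5 is 7 semitones, which makes it a perfect fifth; the second version is lower, so the direction is down.
Checking another pair — A4 → D4 — gives the same interval.

down a perfect fifth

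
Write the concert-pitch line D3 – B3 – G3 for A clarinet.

F3 D4 Bb3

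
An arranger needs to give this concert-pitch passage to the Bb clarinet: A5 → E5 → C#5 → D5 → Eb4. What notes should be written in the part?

B5 F#5 D#5 E5 F4

Written C4 sounds as Bb3 on the Bb clarinet, so concert pitches are written a major second up.
A5 -> B5
E5 -> F#5
C#5 -> D#5
D5 -> E5
Eb4 -> F4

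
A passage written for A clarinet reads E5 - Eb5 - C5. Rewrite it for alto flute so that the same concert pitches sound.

First find concert pitch: the A clarinet sounds a minor third below written, so E5 Eb5 C5 sounds C#5 C5 A4.
Then write for alto flute: it sounds a perfect fourth below written, so the part must be a perfect fourth above concert.
C#5 → F#5
C5 → F5
A4 → D5

F#5 F5 D5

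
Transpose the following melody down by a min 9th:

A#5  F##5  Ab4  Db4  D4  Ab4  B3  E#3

G##4 E##4 G3 C3 C#3 G3 A#2 D##2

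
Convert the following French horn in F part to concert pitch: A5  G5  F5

Written C4 on the French horn in F sounds as F3, a perfect fifth lower; apply that shift to every note.
A5 → D5
G5 → C5
F5 → Bb4

D5 C5 Bb4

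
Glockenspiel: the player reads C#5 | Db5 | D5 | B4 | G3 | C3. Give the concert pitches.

Written C4 on the glockenspiel sounds as C6, a perfect fifteenth higher; apply that shift to every note.
C#5 → C#7
Db5 → Db7
D5 → D7
B4 → B6
G3 → G5
C3 → C5

C#7 Db7 D7 B6 G5 C5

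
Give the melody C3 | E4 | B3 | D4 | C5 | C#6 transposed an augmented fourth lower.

C3 to Gb2
E4 to Bb3
B3 to F3
D4 to Ab3
C5 to Gb4
C#6 to G5

Gb2 Bb3 F3 Ab3 Gb4 G5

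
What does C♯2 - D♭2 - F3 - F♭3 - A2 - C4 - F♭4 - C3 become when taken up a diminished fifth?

G2 Abb2 Cb4 Cbb4 Eb3 Gb4 Cbb5 Gb3

C#2: a fifth up reaches G, and 6 semitones makes it G2.
Db2: a fifth up reaches A, and 6 semitones makes it Abb2.
A diminished fifth up from F3 gives Cb4.
Fb3 up a diminished fifth is Cbb4.
A2 up a diminished fifth is Eb3.
C4: a fifth up reaches G, and 6 semitones makes it Gb4.
Fb4: a fifth up reaches C, and 6 semitones makes it Cbb5.
C3 up a diminished fifth is Gb3.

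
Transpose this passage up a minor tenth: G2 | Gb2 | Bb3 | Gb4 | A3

Bb3 Bbb3 Db5 Bbb5 C5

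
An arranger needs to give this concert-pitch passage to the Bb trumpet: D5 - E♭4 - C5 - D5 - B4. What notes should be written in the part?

E5 F4 D5 E5 C#5

Written C4 sounds as Bb3 on the Bb trumpet, so concert pitches are written a major second up.
D5 to E5
Eb4 to F4
C5 to D5
D5 to E5
B4 to C#5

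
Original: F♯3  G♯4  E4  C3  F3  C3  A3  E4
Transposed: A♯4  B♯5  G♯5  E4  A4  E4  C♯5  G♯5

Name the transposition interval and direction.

up a major tenth

Take the first pair: F#3 → A#4. F to A spans 10 letter names, so the interval is some kind of tenth.
F#3 to A#4 is 16 semitones, which makes it a major tenth; the second version is higher, so the direction is up.
Checking another pair — E4 → G#5 — gives the same interval.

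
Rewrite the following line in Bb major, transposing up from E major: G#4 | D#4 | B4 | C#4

D5 A4 F5 G4

E major to Bb major up is a diminished fifth, so every note moves up by that interval.
G#4 gives D5
D#4 gives A4
B4 gives F5
C#4 gives G4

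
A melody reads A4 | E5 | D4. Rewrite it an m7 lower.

B3 F#4 E3

A4 becomes B3
E5 becomes F#4
D4 becomes E3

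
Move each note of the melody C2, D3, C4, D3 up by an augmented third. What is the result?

E#2 F##3 E#4 F##3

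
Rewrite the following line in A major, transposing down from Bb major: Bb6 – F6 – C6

A6 E6 B5

From Bb down to A is a minor second; apply that to each pitch.
Bb6 gives A6
F6 gives E6
C6 gives B5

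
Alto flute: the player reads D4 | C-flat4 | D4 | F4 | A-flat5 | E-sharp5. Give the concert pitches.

A3 Gb3 A3 C4 Eb5 B#4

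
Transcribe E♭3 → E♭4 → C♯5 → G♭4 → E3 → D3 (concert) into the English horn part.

The English horn sounds a perfect fifth below written, so the written part must be a perfect fifth above concert — transpose each note up.
Eb3 to Bb3
Eb4 to Bb4
C#5 to G#5
Gb4 to Db5
E3 to B3
D3 to A3

Bb3 Bb4 G#5 Db5 B3 A3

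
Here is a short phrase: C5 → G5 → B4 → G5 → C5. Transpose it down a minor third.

A4 E5 G#4 E5 A4

C5 down a minor third is A4.
G5 down a minor third is E5.
B4 down a minor third is G#4.
G5 down a minor third is E5.
A minor third down from C5 gives A4.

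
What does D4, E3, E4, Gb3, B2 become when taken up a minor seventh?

C5 D4 D5 Fb4 A3

D4 → C5
E3 → D4
E4 → D5
Gb3 → Fb4
B2 → A3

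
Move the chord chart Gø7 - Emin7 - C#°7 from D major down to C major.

Fø7 Dmin7 B°7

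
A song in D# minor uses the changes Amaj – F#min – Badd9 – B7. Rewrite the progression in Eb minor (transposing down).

Bbbmaj Gbmin Cbadd9 Cb7

D# minor down to Eb minor is an augmented seventh; each chord root moves by that interval while the quality stays the same.
Amaj: root A down an augmented seventh → Bbb, giving Bbbmaj.
F#min: root F# down an augmented seventh → Gb, giving Gbmin.
Badd9: root B down an augmented seventh → Cb, giving Cbadd9.
B7: root B down an augmented seventh → Cb, giving Cb7.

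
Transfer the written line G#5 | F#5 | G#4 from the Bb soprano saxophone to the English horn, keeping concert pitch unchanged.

C#6 B5 C#5

First find concert pitch: the Bb soprano saxophone sounds a major second below written, so G#5 F#5 G#4 sounds F#5 E5 F#4.
Then write for English horn: it sounds a perfect fifth below written, so the part must be a perfect fifth above concert.
F#5 → C#6
E5 → B5
F#4 → C#5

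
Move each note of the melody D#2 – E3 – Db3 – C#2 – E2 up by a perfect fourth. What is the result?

G#2 A3 Gb3 F#2 A2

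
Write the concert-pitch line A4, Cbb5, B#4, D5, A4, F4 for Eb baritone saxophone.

F#6 Abb6 G##6 B6 F#6 D6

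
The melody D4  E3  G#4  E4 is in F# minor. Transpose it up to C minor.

Ab4 Bb3 D5 Bb4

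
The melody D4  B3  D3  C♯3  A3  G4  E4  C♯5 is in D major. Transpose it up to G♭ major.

Gb4 Eb4 Gb3 F3 Db4 Cb5 Ab4 F5

D major to G♭ major up is a diminished fourth, so every note moves up by that interval.
D4 becomes Gb4
B3 becomes Eb4
D3 becomes Gb3
C#3 becomes F3
A3 becomes Db4
G4 becomes Cb5
E4 becomes Ab4
C#5 becomes F5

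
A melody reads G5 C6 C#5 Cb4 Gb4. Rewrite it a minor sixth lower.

B4 E5 E#4 Eb3 Bb3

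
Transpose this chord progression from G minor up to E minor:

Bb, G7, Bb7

G minor up to E minor is a major sixth; each chord root moves by that interval while the quality stays the same.
Bb: root Bb up a major sixth → G, giving G.
G7: root G up a major sixth → E, giving E7.
Bb7: root Bb up a major sixth → G, giving G7.

G E7 G7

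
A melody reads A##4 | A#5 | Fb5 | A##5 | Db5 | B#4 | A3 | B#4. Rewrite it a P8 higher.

A##5 A#6 Fb6 A##6 Db6 B#5 A4 B#5

A##4 -> A##5
A#5 -> A#6
Fb5 -> Fb6
A##5 -> A##6
Db5 -> Db6
B#4 -> B#5
A3 -> A4
B#4 -> B#5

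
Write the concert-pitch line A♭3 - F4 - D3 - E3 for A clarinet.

Cb4 Ab4 F3 G3

The A clarinet sounds a minor third below written, so the written part must be a minor third above concert — transpose each note up.
Ab3 → Cb4
F4 → Ab4
D3 → F3
E3 → G3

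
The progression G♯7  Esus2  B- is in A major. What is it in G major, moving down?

F#7 Dsus2 A-

A major down to G major is a major second; each chord root moves by that interval while the quality stays the same.
G♯7: root G♯ down a major second → F#, giving F#7.
Esus2: root E down a major second → D, giving Dsus2.
B-: root B down a major second → A, giving A-.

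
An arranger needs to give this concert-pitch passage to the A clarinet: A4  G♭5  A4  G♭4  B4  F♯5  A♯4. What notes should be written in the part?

C5 Bbb5 C5 Bbb4 D5 A5 C#5

The A clarinet sounds a minor third below written, so the written part must be a minor third above concert — transpose each note up.
A4 to C5
Gb5 to Bbb5
A4 to C5
Gb4 to Bbb4
B4 to D5
F#5 to A5
A#4 to C#5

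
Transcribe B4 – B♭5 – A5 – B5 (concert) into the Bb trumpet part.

C#5 C6 B5 C#6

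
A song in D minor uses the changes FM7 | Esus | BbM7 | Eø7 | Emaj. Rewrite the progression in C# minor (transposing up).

D minor up to C# minor is a major seventh; each chord root moves by that interval while the quality stays the same.
FM7: root F up a major seventh → E, giving EM7.
Esus: root E up a major seventh → D#, giving D#sus.
BbM7: root Bb up a major seventh → A, giving AM7.
Eø7: root E up a major seventh → D#, giving D#ø7.
Emaj: root E up a major seventh → D#, giving D#maj.

EM7 D#sus AM7 D#ø7 D#maj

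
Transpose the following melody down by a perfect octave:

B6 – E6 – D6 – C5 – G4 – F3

B6 → B5
E6 → E5
D6 → D5
C5 → C4
G4 → G3
F3 → F2

B5 E5 D5 C4 G3 F2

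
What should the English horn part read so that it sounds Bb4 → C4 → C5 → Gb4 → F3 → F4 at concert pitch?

Written C4 sounds as F3 on the English horn, so concert pitches are written a perfect fifth up.
Bb4 to F5
C4 to G4
C5 to G5
Gb4 to Db5
F3 to C4
F4 to C5

F5 G4 G5 Db5 C4 C5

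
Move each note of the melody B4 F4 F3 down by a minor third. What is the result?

G#4 D4 D3

B4: a third down reaches G, and 3 semitones makes it G#4.
F4 down a minor third is D4.
A minor third down from F3 gives D3.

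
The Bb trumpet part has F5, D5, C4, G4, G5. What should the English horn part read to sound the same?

First find concert pitch: the Bb trumpet sounds a major second below written, so F5 D5 C4 G4 G5 sounds Eb5 C5 Bb3 F4 F5.
Then write for English horn: it sounds a perfect fifth below written, so the part must be a perfect fifth above concert.
Eb5 → Bb5
C5 → G5
Bb3 → F4
F4 → C5
F5 → C6

Bb5 G5 F4 C5 C6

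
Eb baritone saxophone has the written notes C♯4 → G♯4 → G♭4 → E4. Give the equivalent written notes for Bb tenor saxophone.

F#3 C#4 Cb4 A3

First find concert pitch: the Eb baritone saxophone sounds a major thirteenth below written, so C♯4 G♯4 G♭4 E4 sounds E2 B2 Bbb2 G2.
Then write for Bb tenor saxophone: it sounds a major ninth below written, so the part must be a major ninth above concert.
E2 → F#3
B2 → C#4
Bbb2 → Cb4
G2 → A3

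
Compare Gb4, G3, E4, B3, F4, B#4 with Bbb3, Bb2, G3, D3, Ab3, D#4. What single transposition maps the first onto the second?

down a major sixth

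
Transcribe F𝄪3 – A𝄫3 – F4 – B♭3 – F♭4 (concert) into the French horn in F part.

The French horn in F sounds a perfect fifth below written, so the written part must be a perfect fifth above concert — transpose each note up.
F##3 to C##4
Abb3 to Ebb4
F4 to C5
Bb3 to F4
Fb4 to Cb5

C##4 Ebb4 C5 F4 Cb5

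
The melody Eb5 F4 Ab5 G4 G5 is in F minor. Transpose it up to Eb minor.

Db6 Eb5 Gb6 F5 F6

From F up to Eb is a minor seventh; apply that to each pitch.
Eb5 becomes Db6
F4 becomes Eb5
Ab5 becomes Gb6
G4 becomes F5
G5 becomes F6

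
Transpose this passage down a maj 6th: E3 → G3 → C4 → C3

G2 Bb2 Eb3 Eb2

E3 gives G2
G3 gives Bb2
C4 gives Eb3
C3 gives Eb2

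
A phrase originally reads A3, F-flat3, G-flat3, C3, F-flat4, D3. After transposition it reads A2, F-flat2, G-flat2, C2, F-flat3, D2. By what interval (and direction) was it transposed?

From A3 to A2 is 8 letter names — an octave of some quality.
A2 to A3 is 12 semitones, which makes it a perfect octave; the second version is lower, so the direction is down.
Checking another pair — D3 → D2 — gives the same interval.

down a perfect octave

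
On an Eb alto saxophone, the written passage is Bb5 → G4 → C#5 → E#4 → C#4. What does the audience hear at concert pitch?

Db5 Bb3 E4 G#3 E3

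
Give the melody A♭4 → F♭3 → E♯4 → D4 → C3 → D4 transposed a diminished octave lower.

A3 F2 E##3 D#3 C#2 D#3

Ab4 -> A3
Fb3 -> F2
E#4 -> E##3
D4 -> D#3
C3 -> C#2
D4 -> D#3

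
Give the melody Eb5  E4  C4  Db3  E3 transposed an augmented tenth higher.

Eb5 → G#6
E4 → G##5
C4 → E#5
Db3 → F#4
E3 → G##4

G#6 G##5 E#5 F#4 G##4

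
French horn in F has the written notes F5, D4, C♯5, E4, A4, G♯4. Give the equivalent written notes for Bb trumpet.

C5 A3 G#4 B3 E4 D#4

First find concert pitch: the French horn in F sounds a perfect fifth below written, so F5 D4 C♯5 E4 A4 G♯4 sounds Bb4 G3 F#4 A3 D4 C#4.
Then write for Bb trumpet: it sounds a major second below written, so the part must be a major second above concert.
Bb4 → C5
G3 → A3
F#4 → G#4
A3 → B3
D4 → E4
C#4 → D#4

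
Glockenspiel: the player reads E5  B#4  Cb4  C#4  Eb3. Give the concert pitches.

Written C4 on the glockenspiel sounds as C6, a perfect fifteenth higher; apply that shift to every note.
E5 → E7
B#4 → B#6
Cb4 → Cb6
C#4 → C#6
Eb3 → Eb5

E7 B#6 Cb6 C#6 Eb5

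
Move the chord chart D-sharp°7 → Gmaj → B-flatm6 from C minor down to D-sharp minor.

C minor down to D-sharp minor is a diminished seventh; each chord root moves by that interval while the quality stays the same.
D-sharp°7: root D-sharp down a diminished seventh → E##, giving E##°7.
Gmaj: root G down a diminished seventh → A#, giving A#maj.
B-flatm6: root B-flat down a diminished seventh → C#, giving C#m6.

E##°7 A#maj C#m6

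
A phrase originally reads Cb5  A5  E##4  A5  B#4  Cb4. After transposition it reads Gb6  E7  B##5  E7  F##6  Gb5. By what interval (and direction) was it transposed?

up a perfect twelfth

From Cb5 to Gb6 is 12 letter names — a twelfth of some quality.
Cb5 to Gb6 is 19 semitones, which makes it a perfect twelfth; the second version is higher, so the direction is up.
Checking another pair — Cb4 → Gb5 — gives the same interval.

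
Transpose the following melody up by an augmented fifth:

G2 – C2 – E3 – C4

G2 becomes D#3
C2 becomes G#2
E3 becomes B#3
C4 becomes G#4

D#3 G#2 B#3 G#4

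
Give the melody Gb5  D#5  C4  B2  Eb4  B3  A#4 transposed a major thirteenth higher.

Eb7 B#6 A5 G#4 C6 G#5 F##6

Gb5 → Eb7
D#5 → B#6
C4 → A5
B2 → G#4
Eb4 → C6
B3 → G#5
A#4 → F##6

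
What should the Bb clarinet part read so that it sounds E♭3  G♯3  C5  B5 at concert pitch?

The Bb clarinet sounds a major second below written, so the written part must be a major second above concert — transpose each note up.
Eb3 gives F3
G#3 gives A#3
C5 gives D5
B5 gives C#6

F3 A#3 D5 C#6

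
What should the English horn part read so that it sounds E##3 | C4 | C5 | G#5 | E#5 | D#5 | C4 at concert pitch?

B##3 G4 G5 D#6 B#5 A#5 G4

The English horn sounds a perfect fifth below written, so the written part must be a perfect fifth above concert — transpose each note up.
E##3 to B##3
C4 to G4
C5 to G5
G#5 to D#6
E#5 to B#5
D#5 to A#5
C4 to G4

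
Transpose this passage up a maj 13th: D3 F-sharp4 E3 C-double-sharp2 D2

B4 D#6 C#5 A##3 B3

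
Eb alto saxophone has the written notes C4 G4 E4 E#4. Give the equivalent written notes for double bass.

First find concert pitch: the Eb alto saxophone sounds a major sixth below written, so C4 G4 E4 E#4 sounds Eb3 Bb3 G3 G#3.
Then write for double bass: it sounds a perfect octave below written, so the part must be a perfect octave above concert.
Eb3 → Eb4
Bb3 → Bb4
G3 → G4
G#3 → G#4

Eb4 Bb4 G4 G#4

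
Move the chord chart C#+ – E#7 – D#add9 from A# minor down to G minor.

A# minor down to G minor is an augmented second; each chord root moves by that interval while the quality stays the same.
C#+: root C# down an augmented second → Bb, giving Bb+.
E#7: root E# down an augmented second → D, giving D7.
D#add9: root D# down an augmented second → C, giving Cadd9.

Bb+ D7 Cadd9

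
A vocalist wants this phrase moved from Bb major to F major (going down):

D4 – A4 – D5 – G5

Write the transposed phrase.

Bb major to F major down is a perfect fourth, so every note moves down by that interval.
D4 becomes A3
A4 becomes E4
D5 becomes A4
G5 becomes D5

A3 E4 A4 D5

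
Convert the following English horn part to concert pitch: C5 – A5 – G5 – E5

Written C4 on the English horn sounds as F3, a perfect fifth lower; apply that shift to every note.
C5 to F4
A5 to D5
G5 to C5
E5 to A4

F4 D5 C5 A4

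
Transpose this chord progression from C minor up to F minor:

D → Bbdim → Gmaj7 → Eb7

G Ebdim Cmaj7 Ab7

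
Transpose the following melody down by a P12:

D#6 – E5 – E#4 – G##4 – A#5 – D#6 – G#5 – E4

G#4 A3 A#2 C##3 D#4 G#4 C#4 A2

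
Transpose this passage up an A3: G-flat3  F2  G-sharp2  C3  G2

B3 A#2 B##2 E#3 B#2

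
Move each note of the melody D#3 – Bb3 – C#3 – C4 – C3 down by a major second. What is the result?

D#3 -> C#3
Bb3 -> Ab3
C#3 -> B2
C4 -> Bb3
C3 -> Bb2

C#3 Ab3 B2 Bb3 Bb2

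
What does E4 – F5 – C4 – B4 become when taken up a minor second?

F4 Gb5 Db4 C5

A minor second up from E4 gives F4.
A minor second up from F5 gives Gb5.
C4 up a minor second is Db4.
B4: a second up reaches C, and 1 semitone makes it C5.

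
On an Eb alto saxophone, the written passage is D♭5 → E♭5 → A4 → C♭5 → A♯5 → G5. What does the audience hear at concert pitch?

Written C4 on the Eb alto saxophone sounds as Eb3, a major sixth lower; apply that shift to every note.
Db5 to Fb4
Eb5 to Gb4
A4 to C4
Cb5 to Ebb4
A#5 to C#5
G5 to Bb4

Fb4 Gb4 C4 Ebb4 C#5 Bb4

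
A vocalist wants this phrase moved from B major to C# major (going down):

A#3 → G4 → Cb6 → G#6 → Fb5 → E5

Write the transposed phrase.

From B down to C# is a minor seventh; apply that to each pitch.
A#3 gives B#2
G4 gives A3
Cb6 gives Db5
G#6 gives A#5
Fb5 gives Gb4
E5 gives F#4

B#2 A3 Db5 A#5 Gb4 F#4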